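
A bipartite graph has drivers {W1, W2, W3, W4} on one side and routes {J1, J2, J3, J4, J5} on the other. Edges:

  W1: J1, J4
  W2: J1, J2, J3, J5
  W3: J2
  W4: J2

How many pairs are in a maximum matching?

Unit-capacity flow: source→left, listed edges, right→sink; max matching = max flow.
Augmenting path W1→J1 (+1); matched 1.
Augmenting path W2→J2 (+1); matched 2.
Augmenting path W3→J2→W2→J3 (+1); matched 3.
No augmenting path remains; maximum matching = 3.
König certificate: {W1, W2, J2} is a vertex cover of size 3 (every listed pair touches it), so no matching can be larger.

3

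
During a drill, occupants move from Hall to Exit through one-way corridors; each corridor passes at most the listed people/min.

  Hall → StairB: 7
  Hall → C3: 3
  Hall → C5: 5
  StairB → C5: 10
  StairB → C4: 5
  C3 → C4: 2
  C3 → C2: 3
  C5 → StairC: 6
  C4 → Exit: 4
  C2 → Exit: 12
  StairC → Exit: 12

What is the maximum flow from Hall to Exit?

Augment Hall→StairB→C4→Exit: bottleneck 4, flow now 4.
Augment Hall→C3→C2→Exit: bottleneck 3, flow now 7.
Augment Hall→C5→StairC→Exit: bottleneck 5, flow now 12.
Augment Hall→StairB→C5→StairC→Exit: bottleneck 1, flow now 13.
No augmenting path remains; maximum flow = 13.
In the residual graph, reachable from Hall: {Hall, StairB, C5, C4}.
Min-cut edges: Hall→C3 (3), C5→StairC (6), C4→Exit (4); capacity 3 + 6 + 4 = 13.
This cut is saturated, so no flow can exceed 13.

13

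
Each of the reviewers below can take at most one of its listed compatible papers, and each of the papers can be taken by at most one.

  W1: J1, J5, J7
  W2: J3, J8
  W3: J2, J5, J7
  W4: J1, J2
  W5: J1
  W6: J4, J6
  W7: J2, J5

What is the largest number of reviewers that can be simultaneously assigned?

6

Unit-capacity flow: source→left, listed edges, right→sink; max matching = max flow.
Augmenting path W1→J1 (+1); matched 1.
Augmenting path W2→J3 (+1); matched 2.
Augmenting path W3→J2 (+1); matched 3.
Augmenting path W6→J4 (+1); matched 4.
Augmenting path W7→J5 (+1); matched 5.
Augmenting path W4→J1→W1→J7 (+1); matched 6.
No augmenting path remains; maximum matching = 6.
König certificate: {W2, W6, J1, J2, J5, J7} is a vertex cover of size 6 (every listed pair touches it), so no matching can be larger.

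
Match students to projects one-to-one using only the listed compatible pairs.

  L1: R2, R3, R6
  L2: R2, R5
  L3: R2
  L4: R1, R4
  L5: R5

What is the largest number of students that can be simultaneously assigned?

4

Unit-capacity flow: source→left, listed edges, right→sink; max matching = max flow.
Augmenting path L1→R2 (+1); matched 1.
Augmenting path L2→R5 (+1); matched 2.
Augmenting path L4→R1 (+1); matched 3.
Augmenting path L3→R2→L1→R3 (+1); matched 4.
No augmenting path remains; maximum matching = 4.
König certificate: {L1, L4, R2, R5} is a vertex cover of size 4 (every listed pair touches it), so no matching can be larger.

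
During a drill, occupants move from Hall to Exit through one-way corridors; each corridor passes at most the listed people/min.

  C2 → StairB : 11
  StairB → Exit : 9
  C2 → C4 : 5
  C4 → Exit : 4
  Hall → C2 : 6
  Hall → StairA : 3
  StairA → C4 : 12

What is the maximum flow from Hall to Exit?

9

Augment Hall→C2→C4→Exit: bottleneck 4, flow now 4.
Augment Hall→C2→StairB→Exit: bottleneck 2, flow now 6.
Augment Hall→StairA→C4→C2→StairB→Exit: bottleneck 3, flow now 9. (uses reverse residual edge)
No augmenting path remains; maximum flow = 9.
In the residual graph, reachable from Hall: {Hall}.
Min-cut edges: Hall→C2 (6), Hall→StairA (3); capacity 6 + 3 = 9.
This cut is saturated, so no flow can exceed 9.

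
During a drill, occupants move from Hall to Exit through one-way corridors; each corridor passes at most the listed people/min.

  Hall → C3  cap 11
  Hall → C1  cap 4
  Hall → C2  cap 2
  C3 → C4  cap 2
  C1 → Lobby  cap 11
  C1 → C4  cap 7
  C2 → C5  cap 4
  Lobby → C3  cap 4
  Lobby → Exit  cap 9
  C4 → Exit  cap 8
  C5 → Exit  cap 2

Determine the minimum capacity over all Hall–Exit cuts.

Augment Hall→C3→C4→Exit: bottleneck 2, flow now 2.
Augment Hall→C1→Lobby→Exit: bottleneck 4, flow now 6.
Augment Hall→C2→C5→Exit: bottleneck 2, flow now 8.
No augmenting path remains; maximum flow = 8.
By max-flow min-cut, the minimum cut capacity equals the max flow.
In the residual graph, reachable from Hall: {Hall, C3}.
Min-cut edges: Hall→C1 (4), Hall→C2 (2), C3→C4 (2); capacity 4 + 2 + 2 = 8.

8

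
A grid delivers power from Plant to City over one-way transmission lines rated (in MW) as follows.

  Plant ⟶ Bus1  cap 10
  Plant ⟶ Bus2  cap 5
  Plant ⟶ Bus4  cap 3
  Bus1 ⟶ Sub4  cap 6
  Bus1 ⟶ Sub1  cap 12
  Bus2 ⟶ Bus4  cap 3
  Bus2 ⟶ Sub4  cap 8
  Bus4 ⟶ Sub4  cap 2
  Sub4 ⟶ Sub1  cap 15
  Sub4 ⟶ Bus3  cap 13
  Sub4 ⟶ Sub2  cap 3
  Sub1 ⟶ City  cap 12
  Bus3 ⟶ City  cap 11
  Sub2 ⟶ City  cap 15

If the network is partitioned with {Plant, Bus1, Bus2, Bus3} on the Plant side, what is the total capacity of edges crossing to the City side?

43

Edges leaving {Plant, Bus1, Bus2, Bus3}: Plant→Bus4 (3), Bus1→Sub4 (6), Bus1→Sub1 (12), Bus2→Bus4 (3), Bus2→Sub4 (8), Bus3→City (11).
Cut capacity = 3 + 6 + 12 + 3 + 8 + 11 = 43.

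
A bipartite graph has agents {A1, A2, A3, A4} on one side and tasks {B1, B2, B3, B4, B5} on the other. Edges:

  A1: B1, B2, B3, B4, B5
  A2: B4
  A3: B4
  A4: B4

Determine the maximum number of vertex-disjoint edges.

2

Unit-capacity flow: source→left, listed edges, right→sink; max matching = max flow.
Augmenting path A1→B1 (+1); matched 1.
Augmenting path A2→B4 (+1); matched 2.
No augmenting path remains; maximum matching = 2.
König certificate: {A1, B4} is a vertex cover of size 2 (every listed pair touches it), so no matching can be larger.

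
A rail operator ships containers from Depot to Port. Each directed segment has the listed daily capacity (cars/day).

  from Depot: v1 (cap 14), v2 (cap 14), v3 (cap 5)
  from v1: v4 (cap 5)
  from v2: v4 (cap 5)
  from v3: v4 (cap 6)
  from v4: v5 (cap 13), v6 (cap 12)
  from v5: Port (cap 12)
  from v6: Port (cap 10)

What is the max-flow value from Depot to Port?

15

Augment Depot→v1→v4→v5→Port: bottleneck 5, flow now 5.
Augment Depot→v2→v4→v5→Port: bottleneck 5, flow now 10.
Augment Depot→v3→v4→v5→Port: bottleneck 2, flow now 12.
Augment Depot→v3→v4→v6→Port: bottleneck 3, flow now 15.
No augmenting path remains; maximum flow = 15.
In the residual graph, reachable from Depot: {Depot, v1, v2}.
Min-cut edges: Depot→v3 (5), v1→v4 (5), v2→v4 (5); capacity 5 + 5 + 5 = 15.
This cut is saturated, so no flow can exceed 15.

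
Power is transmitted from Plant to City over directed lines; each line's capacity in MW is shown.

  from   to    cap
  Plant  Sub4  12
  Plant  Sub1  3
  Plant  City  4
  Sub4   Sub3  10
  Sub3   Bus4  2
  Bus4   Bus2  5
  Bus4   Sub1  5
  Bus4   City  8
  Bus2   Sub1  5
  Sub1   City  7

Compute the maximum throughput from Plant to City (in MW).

Augment Plant→City: bottleneck 4, flow now 4.
Augment Plant→Sub1→City: bottleneck 3, flow now 7.
Augment Plant→Sub4→Sub3→Bus4→City: bottleneck 2, flow now 9.
No augmenting path remains; maximum flow = 9.
In the residual graph, reachable from Plant: {Plant, Sub4, Sub3}.
Min-cut edges: Plant→Sub1 (3), Plant→City (4), Sub3→Bus4 (2); capacity 3 + 4 + 2 = 9.
This cut is saturated, so no flow can exceed 9.

9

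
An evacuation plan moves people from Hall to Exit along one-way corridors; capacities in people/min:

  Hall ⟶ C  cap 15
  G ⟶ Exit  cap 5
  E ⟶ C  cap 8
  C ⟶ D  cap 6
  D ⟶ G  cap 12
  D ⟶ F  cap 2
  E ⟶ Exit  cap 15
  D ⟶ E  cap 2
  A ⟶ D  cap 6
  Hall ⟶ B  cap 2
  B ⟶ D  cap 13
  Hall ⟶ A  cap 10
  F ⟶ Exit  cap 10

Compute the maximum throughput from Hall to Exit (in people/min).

9

Augment Hall→A→D→E→Exit: bottleneck 2, flow now 2.
Augment Hall→A→D→F→Exit: bottleneck 2, flow now 4.
Augment Hall→A→D→G→Exit: bottleneck 2, flow now 6.
Augment Hall→B→D→G→Exit: bottleneck 2, flow now 8.
Augment Hall→C→D→G→Exit: bottleneck 1, flow now 9.
No augmenting path remains; maximum flow = 9.
In the residual graph, reachable from Hall: {Hall, A, B, C, D, G}.
Min-cut edges: D→E (2), D→F (2), G→Exit (5); capacity 2 + 2 + 5 = 9.
This cut is saturated, so no flow can exceed 9.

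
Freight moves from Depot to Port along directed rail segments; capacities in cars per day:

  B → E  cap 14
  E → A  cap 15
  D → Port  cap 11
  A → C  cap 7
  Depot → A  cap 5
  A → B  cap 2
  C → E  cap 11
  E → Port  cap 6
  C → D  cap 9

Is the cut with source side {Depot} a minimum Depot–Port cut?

Yes — it is a minimum cut (capacity 5).

Given cut capacity: 5 = 5.
Augment Depot→A→B→E→Port: bottleneck 2, flow now 2.
Augment Depot→A→C→D→Port: bottleneck 3, flow now 5.
No augmenting path remains; maximum flow = 5.
Cut capacity 5 equals the max flow, so it is a minimum cut.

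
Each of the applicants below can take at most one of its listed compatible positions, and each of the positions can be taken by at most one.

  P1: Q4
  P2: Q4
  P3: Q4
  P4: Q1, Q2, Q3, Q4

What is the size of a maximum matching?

Unit-capacity flow: source→left, listed edges, right→sink; max matching = max flow.
Augmenting path P1→Q4 (+1); matched 1.
Augmenting path P4→Q1 (+1); matched 2.
No augmenting path remains; maximum matching = 2.
König certificate: {P4, Q4} is a vertex cover of size 2 (every listed pair touches it), so no matching can be larger.

2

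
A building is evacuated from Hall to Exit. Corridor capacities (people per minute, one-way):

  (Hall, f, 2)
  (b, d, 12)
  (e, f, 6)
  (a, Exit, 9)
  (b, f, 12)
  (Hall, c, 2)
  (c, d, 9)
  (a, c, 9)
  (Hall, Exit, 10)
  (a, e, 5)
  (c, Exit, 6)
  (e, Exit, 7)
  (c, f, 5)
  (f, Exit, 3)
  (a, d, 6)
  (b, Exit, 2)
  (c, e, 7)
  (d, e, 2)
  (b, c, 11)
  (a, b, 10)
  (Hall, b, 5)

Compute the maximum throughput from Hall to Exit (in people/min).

Augment Hall→Exit: bottleneck 10, flow now 10.
Augment Hall→b→Exit: bottleneck 2, flow now 12.
Augment Hall→c→Exit: bottleneck 2, flow now 14.
Augment Hall→f→Exit: bottleneck 2, flow now 16.
Augment Hall→b→c→Exit: bottleneck 3, flow now 19.
No augmenting path remains; maximum flow = 19.
In the residual graph, reachable from Hall: {Hall}.
Min-cut edges: Hall→b (5), Hall→c (2), Hall→f (2), Hall→Exit (10); capacity 5 + 2 + 2 + 10 = 19.
This cut is saturated, so no flow can exceed 19.

19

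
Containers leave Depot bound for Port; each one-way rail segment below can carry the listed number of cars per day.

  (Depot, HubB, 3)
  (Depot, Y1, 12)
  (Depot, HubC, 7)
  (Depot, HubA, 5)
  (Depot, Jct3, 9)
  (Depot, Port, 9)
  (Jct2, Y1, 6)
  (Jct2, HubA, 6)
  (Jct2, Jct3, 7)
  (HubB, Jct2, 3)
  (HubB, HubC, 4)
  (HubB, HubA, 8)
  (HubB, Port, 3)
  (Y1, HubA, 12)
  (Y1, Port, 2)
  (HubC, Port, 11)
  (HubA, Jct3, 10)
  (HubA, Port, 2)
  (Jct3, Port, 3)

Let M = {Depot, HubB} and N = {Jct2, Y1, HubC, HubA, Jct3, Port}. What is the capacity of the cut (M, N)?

60

Edges leaving {Depot, HubB}: Depot→Y1 (12), Depot→HubC (7), Depot→HubA (5), Depot→Jct3 (9), Depot→Port (9), HubB→Jct2 (3), HubB→HubC (4), HubB→HubA (8), HubB→Port (3).
Cut capacity = 12 + 7 + 5 + 9 + 9 + 3 + 4 + 8 + 3 = 60.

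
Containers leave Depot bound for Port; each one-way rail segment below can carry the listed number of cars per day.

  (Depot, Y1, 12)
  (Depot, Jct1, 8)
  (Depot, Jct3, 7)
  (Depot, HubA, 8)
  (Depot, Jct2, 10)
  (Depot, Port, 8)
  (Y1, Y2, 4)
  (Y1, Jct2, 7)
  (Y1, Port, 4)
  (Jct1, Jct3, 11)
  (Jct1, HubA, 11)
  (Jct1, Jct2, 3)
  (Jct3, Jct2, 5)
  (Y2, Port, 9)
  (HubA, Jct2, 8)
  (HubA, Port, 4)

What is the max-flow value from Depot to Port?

20

Augment Depot→Port: bottleneck 8, flow now 8.
Augment Depot→Y1→Port: bottleneck 4, flow now 12.
Augment Depot→HubA→Port: bottleneck 4, flow now 16.
Augment Depot→Y1→Y2→Port: bottleneck 4, flow now 20.
No augmenting path remains; maximum flow = 20.
In the residual graph, reachable from Depot: {Depot, Y1, Jct1, Jct3, HubA, Jct2}.
Min-cut edges: Depot→Port (8), Y1→Y2 (4), Y1→Port (4), HubA→Port (4); capacity 8 + 4 + 4 + 4 = 20.
This cut is saturated, so no flow can exceed 20.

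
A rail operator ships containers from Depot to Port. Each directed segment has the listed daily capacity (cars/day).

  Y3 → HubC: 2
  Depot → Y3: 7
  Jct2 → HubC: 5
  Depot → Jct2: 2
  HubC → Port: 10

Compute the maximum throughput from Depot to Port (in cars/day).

Augment Depot→Y3→HubC→Port: bottleneck 2, flow now 2.
Augment Depot→Jct2→HubC→Port: bottleneck 2, flow now 4.
No augmenting path remains; maximum flow = 4.
In the residual graph, reachable from Depot: {Depot, Y3}.
Min-cut edges: Depot→Jct2 (2), Y3→HubC (2); capacity 2 + 2 = 4.
This cut is saturated, so no flow can exceed 4.

4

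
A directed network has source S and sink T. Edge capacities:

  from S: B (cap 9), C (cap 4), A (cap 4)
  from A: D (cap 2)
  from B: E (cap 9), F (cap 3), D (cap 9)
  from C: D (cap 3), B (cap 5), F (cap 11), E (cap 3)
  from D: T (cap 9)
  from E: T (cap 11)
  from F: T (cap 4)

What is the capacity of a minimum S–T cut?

Augment S→A→D→T: bottleneck 2, flow now 2.
Augment S→B→D→T: bottleneck 7, flow now 9.
Augment S→B→E→T: bottleneck 2, flow now 11.
Augment S→C→E→T: bottleneck 3, flow now 14.
Augment S→C→F→T: bottleneck 1, flow now 15.
No augmenting path remains; maximum flow = 15.
By max-flow min-cut, the minimum cut capacity equals the max flow.
In the residual graph, reachable from S: {S, A}.
Min-cut edges: S→B (9), S→C (4), A→D (2); capacity 9 + 4 + 2 = 15.

15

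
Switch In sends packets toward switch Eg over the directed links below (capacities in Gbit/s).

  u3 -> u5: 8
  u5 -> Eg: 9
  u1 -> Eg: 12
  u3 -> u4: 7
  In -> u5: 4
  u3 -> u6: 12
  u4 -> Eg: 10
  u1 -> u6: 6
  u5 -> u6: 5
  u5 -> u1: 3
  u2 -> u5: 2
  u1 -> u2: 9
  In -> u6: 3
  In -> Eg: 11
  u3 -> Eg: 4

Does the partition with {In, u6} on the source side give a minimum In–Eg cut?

Given cut capacity: 4 + 11 = 15.
Augment In→Eg: bottleneck 11, flow now 11.
Augment In→u5→Eg: bottleneck 4, flow now 15.
No augmenting path remains; maximum flow = 15.
Cut capacity 15 equals the max flow, so it is a minimum cut.

Yes — it is a minimum cut (capacity 15).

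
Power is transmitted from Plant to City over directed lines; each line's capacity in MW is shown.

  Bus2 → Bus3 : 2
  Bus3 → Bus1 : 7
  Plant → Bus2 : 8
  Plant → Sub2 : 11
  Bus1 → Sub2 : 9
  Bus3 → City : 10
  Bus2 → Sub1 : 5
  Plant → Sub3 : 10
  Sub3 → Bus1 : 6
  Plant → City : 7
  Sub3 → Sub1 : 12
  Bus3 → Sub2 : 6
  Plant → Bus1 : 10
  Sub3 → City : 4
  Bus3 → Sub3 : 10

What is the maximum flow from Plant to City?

Augment Plant→City: bottleneck 7, flow now 7.
Augment Plant→Sub3→City: bottleneck 4, flow now 11.
Augment Plant→Bus2→Bus3→City: bottleneck 2, flow now 13.
No augmenting path remains; maximum flow = 13.
In the residual graph, reachable from Plant: {Plant, Bus2, Sub3, Bus1, Sub1, Sub2}.
Min-cut edges: Plant→City (7), Bus2→Bus3 (2), Sub3→City (4); capacity 7 + 2 + 4 = 13.
This cut is saturated, so no flow can exceed 13.

13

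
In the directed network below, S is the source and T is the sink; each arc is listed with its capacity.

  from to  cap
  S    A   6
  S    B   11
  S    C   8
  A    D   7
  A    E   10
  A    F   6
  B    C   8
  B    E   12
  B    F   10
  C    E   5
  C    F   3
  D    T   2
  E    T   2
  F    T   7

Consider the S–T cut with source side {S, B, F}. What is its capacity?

Edges leaving {S, B, F}: S→A (6), S→C (8), B→C (8), B→E (12), F→T (7).
Cut capacity = 6 + 8 + 8 + 12 + 7 = 41.

41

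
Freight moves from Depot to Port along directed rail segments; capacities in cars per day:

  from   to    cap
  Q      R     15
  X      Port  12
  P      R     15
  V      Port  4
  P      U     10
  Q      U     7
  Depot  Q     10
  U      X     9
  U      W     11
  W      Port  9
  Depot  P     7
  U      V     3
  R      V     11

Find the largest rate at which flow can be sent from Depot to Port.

17

Augment Depot→P→R→V→Port: bottleneck 4, flow now 4.
Augment Depot→P→U→W→Port: bottleneck 3, flow now 7.
Augment Depot→Q→U→W→Port: bottleneck 6, flow now 13.
Augment Depot→Q→U→X→Port: bottleneck 1, flow now 14.
Augment Depot→Q→R→P→U→X→Port: bottleneck 3, flow now 17. (uses reverse residual edge)
No augmenting path remains; maximum flow = 17.
In the residual graph, reachable from Depot: {Depot}.
Min-cut edges: Depot→P (7), Depot→Q (10); capacity 7 + 10 = 17.
This cut is saturated, so no flow can exceed 17.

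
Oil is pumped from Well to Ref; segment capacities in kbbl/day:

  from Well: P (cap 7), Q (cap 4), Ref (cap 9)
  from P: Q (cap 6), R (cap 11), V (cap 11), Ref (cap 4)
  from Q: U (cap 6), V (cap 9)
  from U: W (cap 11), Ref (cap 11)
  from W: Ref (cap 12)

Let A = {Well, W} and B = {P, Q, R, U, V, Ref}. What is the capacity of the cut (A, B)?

Edges leaving {Well, W}: Well→P (7), Well→Q (4), Well→Ref (9), W→Ref (12).
Cut capacity = 7 + 4 + 9 + 12 = 32.

32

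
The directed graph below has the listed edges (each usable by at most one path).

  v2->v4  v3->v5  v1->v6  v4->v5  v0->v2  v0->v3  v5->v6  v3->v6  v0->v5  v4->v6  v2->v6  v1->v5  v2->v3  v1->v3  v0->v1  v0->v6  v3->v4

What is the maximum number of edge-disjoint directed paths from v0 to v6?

5

Assign every edge capacity 1; by Menger, the answer equals the max flow.
Path v0→v6 (+1); total 1.
Path v0→v1→v6 (+1); total 2.
Path v0→v2→v6 (+1); total 3.
Path v0→v3→v6 (+1); total 4.
Path v0→v5→v6 (+1); total 5.
No residual v0→v6 path; max flow = 5.
Certifying cut of size 5: {v0→v1, v0→v2, v0→v3, v0→v5, v0→v6}.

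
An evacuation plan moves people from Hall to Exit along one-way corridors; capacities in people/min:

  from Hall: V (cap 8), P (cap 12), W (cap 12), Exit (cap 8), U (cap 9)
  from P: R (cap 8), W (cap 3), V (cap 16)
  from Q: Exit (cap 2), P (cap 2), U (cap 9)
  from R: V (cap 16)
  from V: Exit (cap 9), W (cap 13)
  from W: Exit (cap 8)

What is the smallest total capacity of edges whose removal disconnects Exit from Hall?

Augment Hall→Exit: bottleneck 8, flow now 8.
Augment Hall→V→Exit: bottleneck 8, flow now 16.
Augment Hall→W→Exit: bottleneck 8, flow now 24.
Augment Hall→P→V→Exit: bottleneck 1, flow now 25.
No augmenting path remains; maximum flow = 25.
By max-flow min-cut, the minimum cut capacity equals the max flow.
In the residual graph, reachable from Hall: {Hall, P, R, U, V, W}.
Min-cut edges: Hall→Exit (8), V→Exit (9), W→Exit (8); capacity 8 + 9 + 8 = 25.

25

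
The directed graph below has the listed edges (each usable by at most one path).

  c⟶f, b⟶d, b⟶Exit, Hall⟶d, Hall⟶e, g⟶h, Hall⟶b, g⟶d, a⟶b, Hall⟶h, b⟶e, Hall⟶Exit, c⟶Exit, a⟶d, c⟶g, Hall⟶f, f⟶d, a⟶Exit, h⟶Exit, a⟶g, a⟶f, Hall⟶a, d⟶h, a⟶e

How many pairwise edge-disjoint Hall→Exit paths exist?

Assign every edge capacity 1; by Menger, the answer equals the max flow.
Path Hall→Exit (+1); total 1.
Path Hall→a→Exit (+1); total 2.
Path Hall→b→Exit (+1); total 3.
Path Hall→h→Exit (+1); total 4.
No residual Hall→Exit path; max flow = 4.
Certifying cut of size 4: {Hall→Exit, Hall→a, Hall→b, h→Exit}.

4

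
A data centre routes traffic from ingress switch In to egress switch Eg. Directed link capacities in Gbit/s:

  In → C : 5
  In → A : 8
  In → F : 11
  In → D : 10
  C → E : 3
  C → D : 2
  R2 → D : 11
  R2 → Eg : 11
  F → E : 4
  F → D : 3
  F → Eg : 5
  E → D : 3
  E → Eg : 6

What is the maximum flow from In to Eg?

11

Augment In→F→Eg: bottleneck 5, flow now 5.
Augment In→C→E→Eg: bottleneck 3, flow now 8.
Augment In→F→E→Eg: bottleneck 3, flow now 11.
No augmenting path remains; maximum flow = 11.
In the residual graph, reachable from In: {In, C, A, F, E, D}.
Min-cut edges: F→Eg (5), E→Eg (6); capacity 5 + 6 = 11.
This cut is saturated, so no flow can exceed 11.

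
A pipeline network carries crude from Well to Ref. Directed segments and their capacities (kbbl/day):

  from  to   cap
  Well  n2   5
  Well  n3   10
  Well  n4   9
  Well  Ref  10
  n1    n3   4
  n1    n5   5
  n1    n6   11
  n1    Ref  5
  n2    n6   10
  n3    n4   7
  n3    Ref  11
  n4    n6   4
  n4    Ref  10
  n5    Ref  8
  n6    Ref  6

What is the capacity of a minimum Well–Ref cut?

Augment Well→Ref: bottleneck 10, flow now 10.
Augment Well→n3→Ref: bottleneck 10, flow now 20.
Augment Well→n4→Ref: bottleneck 9, flow now 29.
Augment Well→n2→n6→Ref: bottleneck 5, flow now 34.
No augmenting path remains; maximum flow = 34.
By max-flow min-cut, the minimum cut capacity equals the max flow.
In the residual graph, reachable from Well: {Well}.
Min-cut edges: Well→n2 (5), Well→n3 (10), Well→n4 (9), Well→Ref (10); capacity 5 + 10 + 9 + 10 = 34.

34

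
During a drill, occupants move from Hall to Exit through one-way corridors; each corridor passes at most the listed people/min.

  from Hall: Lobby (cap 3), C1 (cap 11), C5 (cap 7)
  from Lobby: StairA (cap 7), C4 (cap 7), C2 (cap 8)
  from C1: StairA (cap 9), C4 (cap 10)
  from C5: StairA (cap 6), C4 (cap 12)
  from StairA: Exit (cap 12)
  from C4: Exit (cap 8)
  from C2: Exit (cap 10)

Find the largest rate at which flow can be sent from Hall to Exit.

Augment Hall→Lobby→StairA→Exit: bottleneck 3, flow now 3.
Augment Hall→C1→StairA→Exit: bottleneck 9, flow now 12.
Augment Hall→C1→C4→Exit: bottleneck 2, flow now 14.
Augment Hall→C5→C4→Exit: bottleneck 6, flow now 20.
Augment Hall→C5→StairA→Lobby→C2→Exit: bottleneck 1, flow now 21. (uses reverse residual edge)
No augmenting path remains; maximum flow = 21.
In the residual graph, reachable from Hall: {Hall}.
Min-cut edges: Hall→Lobby (3), Hall→C1 (11), Hall→C5 (7); capacity 3 + 11 + 7 = 21.
This cut is saturated, so no flow can exceed 21.

21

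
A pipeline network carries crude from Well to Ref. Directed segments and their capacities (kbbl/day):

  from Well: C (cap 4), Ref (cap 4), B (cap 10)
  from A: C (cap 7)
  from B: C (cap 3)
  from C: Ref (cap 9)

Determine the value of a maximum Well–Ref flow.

11

Augment Well→Ref: bottleneck 4, flow now 4.
Augment Well→C→Ref: bottleneck 4, flow now 8.
Augment Well→B→C→Ref: bottleneck 3, flow now 11.
No augmenting path remains; maximum flow = 11.
In the residual graph, reachable from Well: {Well, B}.
Min-cut edges: Well→C (4), Well→Ref (4), B→C (3); capacity 4 + 4 + 3 = 11.
This cut is saturated, so no flow can exceed 11.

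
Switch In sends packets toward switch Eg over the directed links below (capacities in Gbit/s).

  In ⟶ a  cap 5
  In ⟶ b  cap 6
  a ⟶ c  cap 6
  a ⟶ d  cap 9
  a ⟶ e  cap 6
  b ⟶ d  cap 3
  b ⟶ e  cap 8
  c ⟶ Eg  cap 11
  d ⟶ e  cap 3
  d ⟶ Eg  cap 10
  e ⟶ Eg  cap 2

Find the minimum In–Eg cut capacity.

10

Augment In→a→c→Eg: bottleneck 5, flow now 5.
Augment In→b→d→Eg: bottleneck 3, flow now 8.
Augment In→b→e→Eg: bottleneck 2, flow now 10.
No augmenting path remains; maximum flow = 10.
By max-flow min-cut, the minimum cut capacity equals the max flow.
In the residual graph, reachable from In: {In, b, e}.
Min-cut edges: In→a (5), b→d (3), e→Eg (2); capacity 5 + 3 + 2 = 10.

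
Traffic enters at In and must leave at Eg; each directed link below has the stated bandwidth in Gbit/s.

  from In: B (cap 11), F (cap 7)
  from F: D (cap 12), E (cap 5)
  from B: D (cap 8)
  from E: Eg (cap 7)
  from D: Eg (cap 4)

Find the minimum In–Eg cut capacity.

Augment In→F→E→Eg: bottleneck 5, flow now 5.
Augment In→F→D→Eg: bottleneck 2, flow now 7.
Augment In→B→D→Eg: bottleneck 2, flow now 9.
No augmenting path remains; maximum flow = 9.
By max-flow min-cut, the minimum cut capacity equals the max flow.
In the residual graph, reachable from In: {In, F, B, D}.
Min-cut edges: F→E (5), D→Eg (4); capacity 5 + 4 = 9.

9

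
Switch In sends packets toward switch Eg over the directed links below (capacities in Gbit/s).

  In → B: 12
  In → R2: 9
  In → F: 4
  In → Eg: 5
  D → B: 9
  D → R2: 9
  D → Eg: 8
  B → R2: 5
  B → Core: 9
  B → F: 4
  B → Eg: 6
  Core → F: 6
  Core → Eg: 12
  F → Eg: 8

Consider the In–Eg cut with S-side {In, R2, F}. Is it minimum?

Given cut capacity: 12 + 5 + 8 = 25.
Augment In→Eg: bottleneck 5, flow now 5.
Augment In→B→Eg: bottleneck 6, flow now 11.
Augment In→F→Eg: bottleneck 4, flow now 15.
Augment In→B→Core→Eg: bottleneck 6, flow now 21.
No augmenting path remains; maximum flow = 21.
In the residual graph, reachable from In: {In, R2}.
Min-cut edges: In→B (12), In→F (4), In→Eg (5); capacity 12 + 4 + 5 = 21.
Cut capacity 25 exceeds the max flow 21, so it is not minimum.

No — its capacity is 25, but the minimum cut has capacity 21.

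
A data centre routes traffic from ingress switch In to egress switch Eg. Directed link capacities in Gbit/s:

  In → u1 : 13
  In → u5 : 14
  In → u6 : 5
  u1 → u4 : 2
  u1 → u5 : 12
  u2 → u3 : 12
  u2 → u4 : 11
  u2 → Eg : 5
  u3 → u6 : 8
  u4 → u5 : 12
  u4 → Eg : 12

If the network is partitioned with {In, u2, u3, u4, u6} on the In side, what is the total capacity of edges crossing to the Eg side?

Edges leaving {In, u2, u3, u4, u6}: In→u1 (13), In→u5 (14), u2→Eg (5), u4→u5 (12), u4→Eg (12).
Cut capacity = 13 + 14 + 5 + 12 + 12 = 56.

56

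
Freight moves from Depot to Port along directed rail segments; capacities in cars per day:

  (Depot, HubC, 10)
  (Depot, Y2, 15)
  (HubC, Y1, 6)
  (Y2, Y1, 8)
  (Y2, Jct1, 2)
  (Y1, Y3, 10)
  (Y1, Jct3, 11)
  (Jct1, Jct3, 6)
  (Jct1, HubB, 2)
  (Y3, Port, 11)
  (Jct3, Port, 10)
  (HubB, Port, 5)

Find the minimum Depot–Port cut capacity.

16

Augment Depot→HubC→Y1→Y3→Port: bottleneck 6, flow now 6.
Augment Depot→Y2→Y1→Y3→Port: bottleneck 4, flow now 10.
Augment Depot→Y2→Y1→Jct3→Port: bottleneck 4, flow now 14.
Augment Depot→Y2→Jct1→Jct3→Port: bottleneck 2, flow now 16.
No augmenting path remains; maximum flow = 16.
By max-flow min-cut, the minimum cut capacity equals the max flow.
In the residual graph, reachable from Depot: {Depot, HubC, Y2}.
Min-cut edges: HubC→Y1 (6), Y2→Y1 (8), Y2→Jct1 (2); capacity 6 + 8 + 2 = 16.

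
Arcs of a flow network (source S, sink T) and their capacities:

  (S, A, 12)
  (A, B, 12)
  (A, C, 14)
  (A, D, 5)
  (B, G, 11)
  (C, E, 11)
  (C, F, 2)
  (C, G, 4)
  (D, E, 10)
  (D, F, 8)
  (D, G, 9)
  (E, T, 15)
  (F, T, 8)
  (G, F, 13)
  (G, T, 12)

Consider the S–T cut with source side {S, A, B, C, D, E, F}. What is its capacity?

47

Edges leaving {S, A, B, C, D, E, F}: B→G (11), C→G (4), D→G (9), E→T (15), F→T (8).
Cut capacity = 11 + 4 + 9 + 15 + 8 = 47.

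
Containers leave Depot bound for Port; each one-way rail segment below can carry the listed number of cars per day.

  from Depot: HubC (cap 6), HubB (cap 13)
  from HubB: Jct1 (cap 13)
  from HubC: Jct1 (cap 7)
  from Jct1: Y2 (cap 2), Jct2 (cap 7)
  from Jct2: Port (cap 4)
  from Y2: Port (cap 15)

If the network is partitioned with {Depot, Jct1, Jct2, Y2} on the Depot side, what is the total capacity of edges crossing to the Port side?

Edges leaving {Depot, Jct1, Jct2, Y2}: Depot→HubB (13), Depot→HubC (6), Jct2→Port (4), Y2→Port (15).
Cut capacity = 13 + 6 + 4 + 15 = 38.

38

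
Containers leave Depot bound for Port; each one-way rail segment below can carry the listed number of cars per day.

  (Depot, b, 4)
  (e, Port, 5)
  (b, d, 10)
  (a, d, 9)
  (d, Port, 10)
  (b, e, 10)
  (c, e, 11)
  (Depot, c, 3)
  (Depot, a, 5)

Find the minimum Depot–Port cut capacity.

Augment Depot→a→d→Port: bottleneck 5, flow now 5.
Augment Depot→b→d→Port: bottleneck 4, flow now 9.
Augment Depot→c→e→Port: bottleneck 3, flow now 12.
No augmenting path remains; maximum flow = 12.
By max-flow min-cut, the minimum cut capacity equals the max flow.
In the residual graph, reachable from Depot: {Depot}.
Min-cut edges: Depot→a (5), Depot→b (4), Depot→c (3); capacity 5 + 4 + 3 = 12.

12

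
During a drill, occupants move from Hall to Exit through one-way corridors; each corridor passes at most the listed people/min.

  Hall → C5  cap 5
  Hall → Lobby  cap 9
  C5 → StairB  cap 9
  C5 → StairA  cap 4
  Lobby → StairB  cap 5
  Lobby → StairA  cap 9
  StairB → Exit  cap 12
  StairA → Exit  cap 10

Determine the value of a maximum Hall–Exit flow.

Augment Hall→C5→StairB→Exit: bottleneck 5, flow now 5.
Augment Hall→Lobby→StairB→Exit: bottleneck 5, flow now 10.
Augment Hall→Lobby→StairA→Exit: bottleneck 4, flow now 14.
No augmenting path remains; maximum flow = 14.
In the residual graph, reachable from Hall: {Hall}.
Min-cut edges: Hall→C5 (5), Hall→Lobby (9); capacity 5 + 9 = 14.
This cut is saturated, so no flow can exceed 14.

14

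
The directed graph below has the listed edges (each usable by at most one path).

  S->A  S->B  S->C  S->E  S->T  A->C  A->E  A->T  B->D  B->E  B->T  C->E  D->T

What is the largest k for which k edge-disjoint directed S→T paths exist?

3

Assign every edge capacity 1; by Menger, the answer equals the max flow.
Path S→T (+1); total 1.
Path S→A→T (+1); total 2.
Path S→B→T (+1); total 3.
No residual S→T path; max flow = 3.
Certifying cut of size 3: {S→A, S→B, S→T}.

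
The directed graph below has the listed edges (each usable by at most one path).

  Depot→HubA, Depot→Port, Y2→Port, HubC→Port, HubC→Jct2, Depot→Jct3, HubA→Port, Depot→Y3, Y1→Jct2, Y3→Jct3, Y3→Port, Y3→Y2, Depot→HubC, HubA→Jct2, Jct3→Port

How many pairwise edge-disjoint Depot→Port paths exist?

Assign every edge capacity 1; by Menger, the answer equals the max flow.
Path Depot→Port (+1); total 1.
Path Depot→Y3→Port (+1); total 2.
Path Depot→HubA→Port (+1); total 3.
Path Depot→Jct3→Port (+1); total 4.
Path Depot→HubC→Port (+1); total 5.
No residual Depot→Port path; max flow = 5.
Certifying cut of size 5: {Depot→HubA, Depot→HubC, Depot→Jct3, Depot→Port, Depot→Y3}.

5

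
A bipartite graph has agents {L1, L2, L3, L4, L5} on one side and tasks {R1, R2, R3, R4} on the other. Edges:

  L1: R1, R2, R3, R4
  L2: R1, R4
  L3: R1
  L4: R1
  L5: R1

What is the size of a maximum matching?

3

Unit-capacity flow: source→left, listed edges, right→sink; max matching = max flow.
Augmenting path L1→R1 (+1); matched 1.
Augmenting path L2→R4 (+1); matched 2.
Augmenting path L3→R1→L1→R2 (+1); matched 3.
No augmenting path remains; maximum matching = 3.
König certificate: {L1, L2, R1} is a vertex cover of size 3 (every listed pair touches it), so no matching can be larger.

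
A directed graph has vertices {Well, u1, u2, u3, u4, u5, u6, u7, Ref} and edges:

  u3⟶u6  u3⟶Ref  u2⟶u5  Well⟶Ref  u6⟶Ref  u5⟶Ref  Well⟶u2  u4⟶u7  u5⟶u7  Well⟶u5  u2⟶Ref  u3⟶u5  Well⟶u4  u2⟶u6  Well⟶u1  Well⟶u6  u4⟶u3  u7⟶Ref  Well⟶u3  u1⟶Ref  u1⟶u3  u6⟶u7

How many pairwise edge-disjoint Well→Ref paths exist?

7

Assign every edge capacity 1; by Menger, the answer equals the max flow.
Path Well→Ref (+1); total 1.
Path Well→u1→Ref (+1); total 2.
Path Well→u2→Ref (+1); total 3.
Path Well→u3→Ref (+1); total 4.
Path Well→u5→Ref (+1); total 5.
Path Well→u6→Ref (+1); total 6.
Path Well→u4→u7→Ref (+1); total 7.
No residual Well→Ref path; max flow = 7.
Certifying cut of size 7: {Well→Ref, Well→u1, Well→u2, Well→u3, Well→u4, Well→u5, Well→u6}.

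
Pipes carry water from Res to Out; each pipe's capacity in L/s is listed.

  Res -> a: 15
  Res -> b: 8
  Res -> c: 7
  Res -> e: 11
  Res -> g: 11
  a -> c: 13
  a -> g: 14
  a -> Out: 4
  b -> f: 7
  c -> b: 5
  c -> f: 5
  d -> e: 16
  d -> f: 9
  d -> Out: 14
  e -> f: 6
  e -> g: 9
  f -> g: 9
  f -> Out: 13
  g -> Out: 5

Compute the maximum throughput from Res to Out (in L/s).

Augment Res→a→Out: bottleneck 4, flow now 4.
Augment Res→g→Out: bottleneck 5, flow now 9.
Augment Res→b→f→Out: bottleneck 7, flow now 16.
Augment Res→c→f→Out: bottleneck 5, flow now 21.
Augment Res→e→f→Out: bottleneck 1, flow now 22.
No augmenting path remains; maximum flow = 22.
In the residual graph, reachable from Res: {Res, a, b, c, e, f, g}.
Min-cut edges: a→Out (4), f→Out (13), g→Out (5); capacity 4 + 13 + 5 = 22.
This cut is saturated, so no flow can exceed 22.

22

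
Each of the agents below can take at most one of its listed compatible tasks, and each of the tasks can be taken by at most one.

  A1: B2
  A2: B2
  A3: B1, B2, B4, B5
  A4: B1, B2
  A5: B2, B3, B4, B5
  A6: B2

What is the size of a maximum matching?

4

Unit-capacity flow: source→left, listed edges, right→sink; max matching = max flow.
Augmenting path A1→B2 (+1); matched 1.
Augmenting path A3→B1 (+1); matched 2.
Augmenting path A5→B3 (+1); matched 3.
Augmenting path A4→B1→A3→B4 (+1); matched 4.
No augmenting path remains; maximum matching = 4.
König certificate: {A3, A4, A5, B2} is a vertex cover of size 4 (every listed pair touches it), so no matching can be larger.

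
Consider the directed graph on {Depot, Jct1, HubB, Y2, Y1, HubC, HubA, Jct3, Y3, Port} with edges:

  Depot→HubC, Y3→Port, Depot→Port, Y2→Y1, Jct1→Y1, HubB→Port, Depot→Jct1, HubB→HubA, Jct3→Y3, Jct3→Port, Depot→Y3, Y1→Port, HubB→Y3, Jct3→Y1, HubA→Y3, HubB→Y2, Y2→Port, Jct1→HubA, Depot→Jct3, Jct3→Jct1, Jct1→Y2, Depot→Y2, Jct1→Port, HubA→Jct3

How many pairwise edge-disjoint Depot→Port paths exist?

Assign every edge capacity 1; by Menger, the answer equals the max flow.
Path Depot→Port (+1); total 1.
Path Depot→Jct1→Port (+1); total 2.
Path Depot→Y2→Port (+1); total 3.
Path Depot→Jct3→Port (+1); total 4.
Path Depot→Y3→Port (+1); total 5.
No residual Depot→Port path; max flow = 5.
Certifying cut of size 5: {Depot→Jct1, Depot→Jct3, Depot→Port, Depot→Y2, Depot→Y3}.

5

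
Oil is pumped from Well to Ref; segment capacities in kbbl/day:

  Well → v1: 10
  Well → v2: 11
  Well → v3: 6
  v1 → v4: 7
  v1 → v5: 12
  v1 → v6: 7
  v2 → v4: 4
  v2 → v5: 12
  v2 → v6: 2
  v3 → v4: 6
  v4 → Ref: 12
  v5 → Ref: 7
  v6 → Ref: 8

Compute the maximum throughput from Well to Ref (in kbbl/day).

Augment Well→v1→v4→Ref: bottleneck 7, flow now 7.
Augment Well→v1→v5→Ref: bottleneck 3, flow now 10.
Augment Well→v2→v4→Ref: bottleneck 4, flow now 14.
Augment Well→v2→v5→Ref: bottleneck 4, flow now 18.
Augment Well→v2→v6→Ref: bottleneck 2, flow now 20.
Augment Well→v3→v4→Ref: bottleneck 1, flow now 21.
Augment Well→v2→v5→v1→v6→Ref: bottleneck 1, flow now 22. (uses reverse residual edge)
Augment Well→v3→v4→v1→v6→Ref: bottleneck 5, flow now 27. (uses reverse residual edge)
No augmenting path remains; maximum flow = 27.
In the residual graph, reachable from Well: {Well}.
Min-cut edges: Well→v1 (10), Well→v2 (11), Well→v3 (6); capacity 10 + 11 + 6 = 27.
This cut is saturated, so no flow can exceed 27.

27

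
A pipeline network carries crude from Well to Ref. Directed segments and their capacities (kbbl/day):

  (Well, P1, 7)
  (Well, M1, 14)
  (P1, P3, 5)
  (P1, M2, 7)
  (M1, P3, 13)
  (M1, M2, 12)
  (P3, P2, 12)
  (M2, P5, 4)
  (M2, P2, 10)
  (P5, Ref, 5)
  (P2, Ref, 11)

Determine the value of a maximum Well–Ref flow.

Augment Well→P1→P3→P2→Ref: bottleneck 5, flow now 5.
Augment Well→P1→M2→P5→Ref: bottleneck 2, flow now 7.
Augment Well→M1→P3→P2→Ref: bottleneck 6, flow now 13.
Augment Well→M1→M2→P5→Ref: bottleneck 2, flow now 15.
No augmenting path remains; maximum flow = 15.
In the residual graph, reachable from Well: {Well, P1, M1, P3, M2, P2}.
Min-cut edges: M2→P5 (4), P2→Ref (11); capacity 4 + 11 = 15.
This cut is saturated, so no flow can exceed 15.

15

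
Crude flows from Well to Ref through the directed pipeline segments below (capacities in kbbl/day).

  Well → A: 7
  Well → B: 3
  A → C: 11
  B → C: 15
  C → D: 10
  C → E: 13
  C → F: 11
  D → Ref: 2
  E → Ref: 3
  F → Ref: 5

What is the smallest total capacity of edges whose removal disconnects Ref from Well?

10

Augment Well→A→C→D→Ref: bottleneck 2, flow now 2.
Augment Well→A→C→E→Ref: bottleneck 3, flow now 5.
Augment Well→A→C→F→Ref: bottleneck 2, flow now 7.
Augment Well→B→C→F→Ref: bottleneck 3, flow now 10.
No augmenting path remains; maximum flow = 10.
By max-flow min-cut, the minimum cut capacity equals the max flow.
In the residual graph, reachable from Well: {Well}.
Min-cut edges: Well→A (7), Well→B (3); capacity 7 + 3 = 10.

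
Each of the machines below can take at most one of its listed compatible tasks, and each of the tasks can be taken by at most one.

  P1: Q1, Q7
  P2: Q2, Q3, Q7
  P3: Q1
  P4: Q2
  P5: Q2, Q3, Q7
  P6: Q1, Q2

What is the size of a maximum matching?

Unit-capacity flow: source→left, listed edges, right→sink; max matching = max flow.
Augmenting path P1→Q1 (+1); matched 1.
Augmenting path P2→Q2 (+1); matched 2.
Augmenting path P5→Q3 (+1); matched 3.
Augmenting path P3→Q1→P1→Q7 (+1); matched 4.
No augmenting path remains; maximum matching = 4.
König certificate: {Q1, Q2, Q3, Q7} is a vertex cover of size 4 (every listed pair touches it), so no matching can be larger.

4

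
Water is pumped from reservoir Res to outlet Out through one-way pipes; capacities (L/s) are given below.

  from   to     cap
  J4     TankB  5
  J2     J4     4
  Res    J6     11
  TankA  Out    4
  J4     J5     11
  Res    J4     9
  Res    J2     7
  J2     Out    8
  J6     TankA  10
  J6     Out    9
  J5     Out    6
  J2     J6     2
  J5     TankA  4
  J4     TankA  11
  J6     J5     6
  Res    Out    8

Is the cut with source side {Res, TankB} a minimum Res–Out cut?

Given cut capacity: 7 + 9 + 11 + 8 = 35.
Augment Res→Out: bottleneck 8, flow now 8.
Augment Res→J2→Out: bottleneck 7, flow now 15.
Augment Res→J6→Out: bottleneck 9, flow now 24.
Augment Res→J4→J5→Out: bottleneck 6, flow now 30.
Augment Res→J4→TankA→Out: bottleneck 3, flow now 33.
Augment Res→J6→TankA→Out: bottleneck 1, flow now 34.
No augmenting path remains; maximum flow = 34.
In the residual graph, reachable from Res: {Res, J4, J6, TankB, J5, TankA}.
Min-cut edges: Res→J2 (7), Res→Out (8), J6→Out (9), J5→Out (6), TankA→Out (4); capacity 7 + 8 + 9 + 6 + 4 = 34.
Cut capacity 35 exceeds the max flow 34, so it is not minimum.

No — its capacity is 35, but the minimum cut has capacity 34.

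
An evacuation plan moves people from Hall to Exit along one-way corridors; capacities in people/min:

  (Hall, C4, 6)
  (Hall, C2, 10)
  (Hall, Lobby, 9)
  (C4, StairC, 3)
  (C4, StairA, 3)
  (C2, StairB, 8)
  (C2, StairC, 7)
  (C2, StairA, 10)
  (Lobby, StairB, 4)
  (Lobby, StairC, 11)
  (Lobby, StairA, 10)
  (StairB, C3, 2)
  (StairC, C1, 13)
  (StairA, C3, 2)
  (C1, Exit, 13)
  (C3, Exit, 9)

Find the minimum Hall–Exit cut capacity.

Augment Hall→C4→StairC→C1→Exit: bottleneck 3, flow now 3.
Augment Hall→C4→StairA→C3→Exit: bottleneck 2, flow now 5.
Augment Hall→C2→StairB→C3→Exit: bottleneck 2, flow now 7.
Augment Hall→C2→StairC→C1→Exit: bottleneck 7, flow now 14.
Augment Hall→Lobby→StairC→C1→Exit: bottleneck 3, flow now 17.
No augmenting path remains; maximum flow = 17.
By max-flow min-cut, the minimum cut capacity equals the max flow.
In the residual graph, reachable from Hall: {Hall, C4, C2, Lobby, StairB, StairC, StairA}.
Min-cut edges: StairB→C3 (2), StairC→C1 (13), StairA→C3 (2); capacity 2 + 13 + 2 = 17.

17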